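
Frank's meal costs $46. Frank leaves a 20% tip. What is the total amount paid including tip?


Calculate the tip:
20% of $46 = $9.20
Add tip to meal cost:
$46 + $9.20 = $55.20

$55.20


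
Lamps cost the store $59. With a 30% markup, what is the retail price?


Calculate the markup amount:
30% of $59 = $17.70
Add to cost:
$59 + $17.70 = $76.70

$76.70


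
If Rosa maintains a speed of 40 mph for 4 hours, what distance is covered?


Use the formula: distance = speed x time
Speed = 40 mph, Time = 4 hours
40 x 4 = 160 miles

160 miles


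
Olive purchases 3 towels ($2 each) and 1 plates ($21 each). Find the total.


Cost of towels:
3 x $2 = $6
Cost of plates:
1 x $21 = $21
Add both:
$6 + $21 = $27

$27


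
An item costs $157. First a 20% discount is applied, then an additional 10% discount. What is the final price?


First discount:
20% of $157 = $31.40
Price after first discount:
$157 - $31.40 = $125.60
Second discount:
10% of $125.60 = $12.56
Final price:
$125.60 - $12.56 = $113.04

$113.04


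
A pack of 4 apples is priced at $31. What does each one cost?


Total cost: $31
Number of items: 4
Unit price: $31 / 4 = $7.75

$7.75


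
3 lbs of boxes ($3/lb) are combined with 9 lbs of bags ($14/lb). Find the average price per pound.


Cost of boxes:
3 x $3 = $9
Cost of bags:
9 x $14 = $126
Total cost: $9 + $126 = $135
Total weight: 12 lbs
Average: $135 / 12 = $11.25/lb

$11.25/lb


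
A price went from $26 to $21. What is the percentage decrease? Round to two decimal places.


Find the absolute change:
|21 - 26| = 5
Divide by original and multiply by 100:
5 / 26 x 100 = 19.2307...% ≈ 19.23%

19.23%


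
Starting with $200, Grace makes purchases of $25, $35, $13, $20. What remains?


Add up expenses:
$25 + $35 + $13 + $20 = $93
Subtract from budget:
$200 - $93 = $107

$107


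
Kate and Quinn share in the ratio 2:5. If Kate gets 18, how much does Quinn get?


Find the multiplier:
18 / 2 = 9
Apply to Quinn's share:
5 x 9 = 45

45


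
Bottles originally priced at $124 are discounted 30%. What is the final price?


Calculate the discount amount:
30% of $124 = $37.20
Subtract from original:
$124 - $37.20 = $86.80

$86.80


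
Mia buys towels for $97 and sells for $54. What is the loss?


Selling price = $54
Cost price = $97
Loss = cost price - selling price:
Loss = $97 - $54 = $43

$43


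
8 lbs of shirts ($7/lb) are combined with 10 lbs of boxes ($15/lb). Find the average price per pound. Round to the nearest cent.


Cost of shirts:
8 x $7 = $56
Cost of boxes:
10 x $15 = $150
Total cost: $56 + $150 = $206
Total weight: 18 lbs
Average: $206 / 18 = $11.4444... ≈ $11.44/lb

$11.44/lb


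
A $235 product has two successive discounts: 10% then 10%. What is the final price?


First discount:
10% of $235 = $23.50
Price after first discount:
$235 - $23.50 = $211.50
Second discount:
10% of $211.50 = $21.15
Final price:
$211.50 - $21.15 = $190.35

$190.35


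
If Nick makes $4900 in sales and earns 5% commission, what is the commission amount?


Convert rate to decimal:
5% = 0.05
Multiply by sales:
$4900 x 0.05 = $245

$245


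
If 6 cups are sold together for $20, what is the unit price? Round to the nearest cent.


Total cost: $20
Number of items: 6
Unit price: $20 / 6 = $3.3333... ≈ $3.33

$3.33


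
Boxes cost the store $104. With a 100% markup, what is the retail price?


Calculate the markup amount:
100% of $104 = $104
Add to cost:
$104 + $104 = $208

$208


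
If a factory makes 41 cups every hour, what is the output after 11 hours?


Production rate: 41 cups per hour
Time: 11 hours
Total: 41 x 11 = 451 cups

451 cups


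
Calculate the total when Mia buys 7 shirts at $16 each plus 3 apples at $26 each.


Cost of shirts:
7 x $16 = $112
Cost of apples:
3 x $26 = $78
Add both:
$112 + $78 = $190

$190


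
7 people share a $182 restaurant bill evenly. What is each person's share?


Total bill: $182
Number of people: 7
Each pays: $182 / 7 = $26

$26


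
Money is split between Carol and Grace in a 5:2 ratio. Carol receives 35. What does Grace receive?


Find the multiplier:
35 / 5 = 7
Apply to Grace's share:
2 x 7 = 14

14


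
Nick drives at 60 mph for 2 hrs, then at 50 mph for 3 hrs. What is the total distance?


Leg 1 distance:
60 x 2 = 120 miles
Leg 2 distance:
50 x 3 = 150 miles
Total distance:
120 + 150 = 270 miles

270 miles


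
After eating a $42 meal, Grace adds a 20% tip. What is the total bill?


Calculate the tip:
20% of $42 = $8.40
Add tip to meal cost:
$42 + $8.40 = $50.40

$50.40


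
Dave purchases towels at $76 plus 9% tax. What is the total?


Calculate the tax:
9% of $76 = $6.84
Add tax to price:
$76 + $6.84 = $82.84

$82.84


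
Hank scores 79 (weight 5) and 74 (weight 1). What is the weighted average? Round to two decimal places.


Weighted sum:
5 x 79 + 1 x 74 = 469
Total weight:
5 + 1 = 6
Weighted average:
469 / 6 = 78.1666... ≈ 78.17

78.17


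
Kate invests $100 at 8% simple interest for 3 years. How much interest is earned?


Use the formula I = P x R x T / 100
P x R x T = 100 x 8 x 3 = 2400
I = 2400 / 100 = $24

$24


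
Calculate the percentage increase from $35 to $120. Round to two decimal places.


Find the absolute change:
|120 - 35| = 85
Divide by original and multiply by 100:
85 / 35 x 100 = 242.8571...% ≈ 242.86%

242.86%


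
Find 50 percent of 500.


Convert percentage to decimal:
50% = 0.5
Multiply:
500 x 0.5 = 250

250


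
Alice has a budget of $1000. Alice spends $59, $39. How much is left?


Add up expenses:
$59 + $39 = $98
Subtract from budget:
$1000 - $98 = $902

$902


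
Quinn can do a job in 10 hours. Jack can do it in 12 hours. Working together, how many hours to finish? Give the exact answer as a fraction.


Quinn's rate: 1/10 of the job per hour
Jack's rate: 1/12 of the job per hour
Combined rate: 1/10 + 1/12 = 11/60 per hour
Time = 1 / (11/60) = 60/11 hours (≈ 5.45 hours)

60/11 hours


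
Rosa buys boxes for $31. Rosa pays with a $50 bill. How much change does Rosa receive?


Start with the amount paid:
$50
Subtract the price:
$50 - $31 = $19

$19


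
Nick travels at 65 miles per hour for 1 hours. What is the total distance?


Use the formula: distance = speed x time
Speed = 65 mph, Time = 1 hours
65 x 1 = 65 miles

65 miles


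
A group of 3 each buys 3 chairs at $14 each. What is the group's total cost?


Cost per person:
3 x $14 = $42
Group total:
3 x $42 = $126

$126


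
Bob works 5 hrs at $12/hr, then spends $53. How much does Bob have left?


Calculate earnings:
5 x $12 = $60
Subtract spending:
$60 - $53 = $7

$7


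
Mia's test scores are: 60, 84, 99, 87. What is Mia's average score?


Add the scores:
60 + 84 + 99 + 87 = 330
Divide by the number of tests:
330 / 4 = 82.5

82.5


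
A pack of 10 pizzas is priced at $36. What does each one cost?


Total cost: $36
Number of items: 10
Unit price: $36 / 10 = $3.60

$3.60


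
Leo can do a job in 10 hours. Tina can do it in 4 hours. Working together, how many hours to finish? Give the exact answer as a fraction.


Leo's rate: 1/10 of the job per hour
Tina's rate: 1/4 of the job per hour
Combined rate: 1/10 + 1/4 = 7/20 per hour
Time = 1 / (7/20) = 20/7 hours (≈ 2.86 hours)

20/7 hours


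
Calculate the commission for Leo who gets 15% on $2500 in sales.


Convert rate to decimal:
15% = 0.15
Multiply by sales:
$2500 x 0.15 = $375

$375


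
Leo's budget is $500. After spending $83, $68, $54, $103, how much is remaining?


Add up expenses:
$83 + $68 + $54 + $103 = $308
Subtract from budget:
$500 - $308 = $192

$192


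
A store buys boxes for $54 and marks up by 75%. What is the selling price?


Calculate the markup amount:
75% of $54 = $40.50
Add to cost:
$54 + $40.50 = $94.50

$94.50


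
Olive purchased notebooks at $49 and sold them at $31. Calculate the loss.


Selling price = $31
Cost price = $49
Loss = cost price - selling price:
Loss = $49 - $31 = $18

$18


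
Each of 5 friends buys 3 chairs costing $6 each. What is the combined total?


Cost per person:
3 x $6 = $18
Group total:
5 x $18 = $90

$90


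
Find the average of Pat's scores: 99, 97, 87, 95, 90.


Add the scores:
99 + 97 + 87 + 95 + 90 = 468
Divide by the number of tests:
468 / 5 = 93.6

93.6


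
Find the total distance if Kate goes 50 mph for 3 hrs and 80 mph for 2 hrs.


Leg 1 distance:
50 x 3 = 150 miles
Leg 2 distance:
80 x 2 = 160 miles
Total distance:
150 + 160 = 310 miles

310 miles


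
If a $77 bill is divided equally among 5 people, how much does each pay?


Total bill: $77
Number of people: 5
Each pays: $77 / 5 = $15.40

$15.40


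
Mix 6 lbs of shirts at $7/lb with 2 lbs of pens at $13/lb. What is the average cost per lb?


Cost of shirts:
6 x $7 = $42
Cost of pens:
2 x $13 = $26
Total cost: $42 + $26 = $68
Total weight: 8 lbs
Average: $68 / 8 = $8.50/lb

$8.50/lb


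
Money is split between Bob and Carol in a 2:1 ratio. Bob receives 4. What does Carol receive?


Find the multiplier:
4 / 2 = 2
Apply to Carol's share:
1 x 2 = 2

2


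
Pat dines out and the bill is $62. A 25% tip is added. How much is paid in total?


Calculate the tip:
25% of $62 = $15.50
Add tip to meal cost:
$62 + $15.50 = $77.50

$77.50


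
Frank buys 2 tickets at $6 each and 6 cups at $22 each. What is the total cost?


Cost of tickets:
2 x $6 = $12
Cost of cups:
6 x $22 = $132
Add both:
$12 + $132 = $144

$144


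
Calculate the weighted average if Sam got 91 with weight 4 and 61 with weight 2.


Weighted sum:
4 x 91 + 2 x 61 = 486
Total weight:
4 + 2 = 6
Weighted average:
486 / 6 = 81

81


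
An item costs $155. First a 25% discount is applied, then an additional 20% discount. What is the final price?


First discount:
25% of $155 = $38.75
Price after first discount:
$155 - $38.75 = $116.25
Second discount:
20% of $116.25 = $23.25
Final price:
$116.25 - $23.25 = $93

$93


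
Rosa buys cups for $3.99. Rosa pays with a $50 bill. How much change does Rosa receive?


Start with the amount paid:
$50
Subtract the price:
$50 - $3.99 = $46.01

$46.01


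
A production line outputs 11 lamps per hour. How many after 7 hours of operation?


Production rate: 11 lamps per hour
Time: 7 hours
Total: 11 x 7 = 77 lamps

77 lamps


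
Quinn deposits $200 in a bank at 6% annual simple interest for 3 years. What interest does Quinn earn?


Use the formula I = P x R x T / 100
P x R x T = 200 x 6 x 3 = 3600
I = 3600 / 100 = $36

$36


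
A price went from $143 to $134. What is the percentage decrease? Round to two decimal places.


Find the absolute change:
|134 - 143| = 9
Divide by original and multiply by 100:
9 / 143 x 100 = 6.2937...% ≈ 6.29%

6.29%


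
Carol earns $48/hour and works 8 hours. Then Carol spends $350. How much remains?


Calculate earnings:
8 x $48 = $384
Subtract spending:
$384 - $350 = $34

$34


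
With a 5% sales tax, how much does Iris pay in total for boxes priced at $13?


Calculate the tax:
5% of $13 = $0.65
Add tax to price:
$13 + $0.65 = $13.65

$13.65


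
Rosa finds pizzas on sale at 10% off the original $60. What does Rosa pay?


Calculate the discount amount:
10% of $60 = $6
Subtract from original:
$60 - $6 = $54

$54


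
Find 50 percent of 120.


Convert percentage to decimal:
50% = 0.5
Multiply:
120 x 0.5 = 60

60


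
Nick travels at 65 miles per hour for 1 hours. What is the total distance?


Use the formula: distance = speed x time
Speed = 65 mph, Time = 1 hours
65 x 1 = 65 miles

65 miles


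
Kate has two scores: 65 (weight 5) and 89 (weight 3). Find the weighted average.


Weighted sum:
5 x 65 + 3 x 89 = 592
Total weight:
5 + 3 = 8
Weighted average:
592 / 8 = 74

74


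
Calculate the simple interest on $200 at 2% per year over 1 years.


Use the formula I = P x R x T / 100
P x R x T = 200 x 2 x 1 = 400
I = 400 / 100 = $4

$4


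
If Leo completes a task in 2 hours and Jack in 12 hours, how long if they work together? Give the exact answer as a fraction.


Leo's rate: 1/2 of the job per hour
Jack's rate: 1/12 of the job per hour
Combined rate: 1/2 + 1/12 = 7/12 per hour
Time = 1 / (7/12) = 12/7 hours (≈ 1.71 hours)

12/7 hours


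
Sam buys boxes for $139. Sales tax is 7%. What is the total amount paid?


Calculate the tax:
7% of $139 = $9.73
Add tax to price:
$139 + $9.73 = $148.73

$148.73


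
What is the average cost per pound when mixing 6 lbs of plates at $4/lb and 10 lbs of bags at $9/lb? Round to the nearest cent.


Cost of plates:
6 x $4 = $24
Cost of bags:
10 x $9 = $90
Total cost: $24 + $90 = $114
Total weight: 16 lbs
Average: $114 / 16 = $7.125 ≈ $7.13/lb

$7.13/lb


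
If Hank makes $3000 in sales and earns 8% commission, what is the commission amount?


Convert rate to decimal:
8% = 0.08
Multiply by sales:
$3000 x 0.08 = $240

$240


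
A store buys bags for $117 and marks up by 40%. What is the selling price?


Calculate the markup amount:
40% of $117 = $46.80
Add to cost:
$117 + $46.80 = $163.80

$163.80


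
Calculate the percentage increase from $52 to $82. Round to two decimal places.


Find the absolute change:
|82 - 52| = 30
Divide by original and multiply by 100:
30 / 52 x 100 = 57.6923...% ≈ 57.69%

57.69%


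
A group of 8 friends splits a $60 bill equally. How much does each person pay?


Total bill: $60
Number of people: 8
Each pays: $60 / 8 = $7.50

$7.50


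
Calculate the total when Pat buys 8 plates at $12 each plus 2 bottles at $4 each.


Cost of plates:
8 x $12 = $96
Cost of bottles:
2 x $4 = $8
Add both:
$96 + $8 = $104

$104


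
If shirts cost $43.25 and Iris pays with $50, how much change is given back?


Start with the amount paid:
$50
Subtract the price:
$50 - $43.25 = $6.75

$6.75


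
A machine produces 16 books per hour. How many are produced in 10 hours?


Production rate: 16 books per hour
Time: 10 hours
Total: 16 x 10 = 160 books

160 books


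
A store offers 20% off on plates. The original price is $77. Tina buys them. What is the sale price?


Calculate the discount amount:
20% of $77 = $15.40
Subtract from original:
$77 - $15.40 = $61.60

$61.60


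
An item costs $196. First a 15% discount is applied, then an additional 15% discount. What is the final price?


First discount:
15% of $196 = $29.40
Price after first discount:
$196 - $29.40 = $166.60
Second discount:
15% of $166.60 = $24.99
Final price:
$166.60 - $24.99 = $141.61

$141.61


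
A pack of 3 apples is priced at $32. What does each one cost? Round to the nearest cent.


Total cost: $32
Number of items: 3
Unit price: $32 / 3 = $10.6666... ≈ $10.67

$10.67


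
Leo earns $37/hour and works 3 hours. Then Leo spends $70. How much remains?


Calculate earnings:
3 x $37 = $111
Subtract spending:
$111 - $70 = $41

$41


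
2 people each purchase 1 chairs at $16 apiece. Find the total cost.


Cost per person:
1 x $16 = $16
Group total:
2 x $16 = $32

$32


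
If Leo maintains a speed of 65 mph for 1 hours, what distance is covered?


Use the formula: distance = speed x time
Speed = 65 mph, Time = 1 hours
65 x 1 = 65 miles

65 miles


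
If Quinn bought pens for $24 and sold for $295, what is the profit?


Selling price = $295
Cost price = $24
Profit = selling price - cost price:
Profit = $295 - $24 = $271

$271


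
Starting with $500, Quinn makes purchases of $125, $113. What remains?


Add up expenses:
$125 + $113 = $238
Subtract from budget:
$500 - $238 = $262

$262


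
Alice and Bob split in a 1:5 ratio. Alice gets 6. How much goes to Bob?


Find the multiplier:
6 / 1 = 6
Apply to Bob's share:
5 x 6 = 30

30


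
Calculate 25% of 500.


Convert percentage to decimal:
25% = 0.25
Multiply:
500 x 0.25 = 125

125


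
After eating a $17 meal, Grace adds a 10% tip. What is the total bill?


Calculate the tip:
10% of $17 = $1.70
Add tip to meal cost:
$17 + $1.70 = $18.70

$18.70


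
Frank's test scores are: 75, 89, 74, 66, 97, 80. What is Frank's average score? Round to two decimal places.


Add the scores:
75 + 89 + 74 + 66 + 97 + 80 = 481
Divide by the number of tests:
481 / 6 = 80.1666... ≈ 80.17

80.17


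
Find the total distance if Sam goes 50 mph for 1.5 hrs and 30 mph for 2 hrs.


Leg 1 distance:
50 x 1.5 = 75 miles
Leg 2 distance:
30 x 2 = 60 miles
Total distance:
75 + 60 = 135 miles

135 miles


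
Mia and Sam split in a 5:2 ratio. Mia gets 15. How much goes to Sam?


Find the multiplier:
15 / 5 = 3
Apply to Sam's share:
2 x 3 = 6

6


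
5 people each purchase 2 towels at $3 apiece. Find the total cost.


Cost per person:
2 x $3 = $6
Group total:
5 x $6 = $30

$30


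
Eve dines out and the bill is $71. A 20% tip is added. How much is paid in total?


Calculate the tip:
20% of $71 = $14.20
Add tip to meal cost:
$71 + $14.20 = $85.20

$85.20


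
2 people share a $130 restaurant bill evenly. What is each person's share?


Total bill: $130
Number of people: 2
Each pays: $130 / 2 = $65

$65


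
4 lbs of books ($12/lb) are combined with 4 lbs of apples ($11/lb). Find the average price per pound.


Cost of books:
4 x $12 = $48
Cost of apples:
4 x $11 = $44
Total cost: $48 + $44 = $92
Total weight: 8 lbs
Average: $92 / 8 = $11.50/lb

$11.50/lb


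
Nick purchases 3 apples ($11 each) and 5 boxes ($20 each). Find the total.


Cost of apples:
3 x $11 = $33
Cost of boxes:
5 x $20 = $100
Add both:
$33 + $100 = $133

$133


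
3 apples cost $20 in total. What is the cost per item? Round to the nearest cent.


Total cost: $20
Number of items: 3
Unit price: $20 / 3 = $6.6666... ≈ $6.67

$6.67


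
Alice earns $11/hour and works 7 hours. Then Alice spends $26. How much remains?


Calculate earnings:
7 x $11 = $77
Subtract spending:
$77 - $26 = $51

$51


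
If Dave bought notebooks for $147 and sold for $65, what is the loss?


Selling price = $65
Cost price = $147
Loss = cost price - selling price:
Loss = $147 - $65 = $82

$82


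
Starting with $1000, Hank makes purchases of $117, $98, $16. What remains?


Add up expenses:
$117 + $98 + $16 = $231
Subtract from budget:
$1000 - $231 = $769

$769


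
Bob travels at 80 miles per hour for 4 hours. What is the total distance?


Use the formula: distance = speed x time
Speed = 80 mph, Time = 4 hours
80 x 4 = 320 miles

320 miles


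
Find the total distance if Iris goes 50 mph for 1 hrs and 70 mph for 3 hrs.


Leg 1 distance:
50 x 1 = 50 miles
Leg 2 distance:
70 x 3 = 210 miles
Total distance:
50 + 210 = 260 miles

260 miles


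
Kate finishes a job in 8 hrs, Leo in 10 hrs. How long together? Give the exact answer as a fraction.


Kate's rate: 1/8 of the job per hour
Leo's rate: 1/10 of the job per hour
Combined rate: 1/8 + 1/10 = 9/40 per hour
Time = 1 / (9/40) = 40/9 hours (≈ 4.44 hours)

40/9 hours


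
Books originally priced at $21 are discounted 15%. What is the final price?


Calculate the discount amount:
15% of $21 = $3.15
Subtract from original:
$21 - $3.15 = $17.85

$17.85


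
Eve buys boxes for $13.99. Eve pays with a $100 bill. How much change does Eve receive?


Start with the amount paid:
$100
Subtract the price:
$100 - $13.99 = $86.01

$86.01


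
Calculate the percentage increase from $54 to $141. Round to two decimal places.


Find the absolute change:
|141 - 54| = 87
Divide by original and multiply by 100:
87 / 54 x 100 = 161.1111...% ≈ 161.11%

161.11%


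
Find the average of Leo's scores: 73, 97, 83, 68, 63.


Add the scores:
73 + 97 + 83 + 68 + 63 = 384
Divide by the number of tests:
384 / 5 = 76.8

76.8


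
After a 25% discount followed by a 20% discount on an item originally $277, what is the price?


First discount:
25% of $277 = $69.25
Price after first discount:
$277 - $69.25 = $207.75
Second discount:
20% of $207.75 = $41.55
Final price:
$207.75 - $41.55 = $166.20

$166.20


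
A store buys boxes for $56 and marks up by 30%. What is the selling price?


Calculate the markup amount:
30% of $56 = $16.80
Add to cost:
$56 + $16.80 = $72.80

$72.80


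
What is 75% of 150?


Convert percentage to decimal:
75% = 0.75
Multiply:
150 x 0.75 = 112.5

112.5


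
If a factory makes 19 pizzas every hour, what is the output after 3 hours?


Production rate: 19 pizzas per hour
Time: 3 hours
Total: 19 x 3 = 57 pizzas

57 pizzas


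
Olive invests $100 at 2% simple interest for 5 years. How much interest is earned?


Use the formula I = P x R x T / 100
P x R x T = 100 x 2 x 5 = 1000
I = 1000 / 100 = $10

$10


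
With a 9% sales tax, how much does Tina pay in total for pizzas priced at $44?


Calculate the tax:
9% of $44 = $3.96
Add tax to price:
$44 + $3.96 = $47.96

$47.96


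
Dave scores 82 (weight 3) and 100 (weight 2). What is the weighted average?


Weighted sum:
3 x 82 + 2 x 100 = 446
Total weight:
3 + 2 = 5
Weighted average:
446 / 5 = 89.2

89.2


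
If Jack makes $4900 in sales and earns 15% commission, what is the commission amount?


Convert rate to decimal:
15% = 0.15
Multiply by sales:
$4900 x 0.15 = $735

$735


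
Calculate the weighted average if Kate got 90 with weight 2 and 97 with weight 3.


Weighted sum:
2 x 90 + 3 x 97 = 471
Total weight:
2 + 3 = 5
Weighted average:
471 / 5 = 94.2

94.2


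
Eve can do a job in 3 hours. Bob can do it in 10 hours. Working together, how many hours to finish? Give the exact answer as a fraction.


Eve's rate: 1/3 of the job per hour
Bob's rate: 1/10 of the job per hour
Combined rate: 1/3 + 1/10 = 13/30 per hour
Time = 1 / (13/30) = 30/13 hours (≈ 2.31 hours)

30/13 hours


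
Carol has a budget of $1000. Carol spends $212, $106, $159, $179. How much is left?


Add up expenses:
$212 + $106 + $159 + $179 = $656
Subtract from budget:
$1000 - $656 = $344

$344


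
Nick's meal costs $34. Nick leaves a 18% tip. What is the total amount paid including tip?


Calculate the tip:
18% of $34 = $6.12
Add tip to meal cost:
$34 + $6.12 = $40.12

$40.12


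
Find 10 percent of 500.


Convert percentage to decimal:
10% = 0.1
Multiply:
500 x 0.1 = 50

50


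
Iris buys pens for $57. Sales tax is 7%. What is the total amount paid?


Calculate the tax:
7% of $57 = $3.99
Add tax to price:
$57 + $3.99 = $60.99

$60.99


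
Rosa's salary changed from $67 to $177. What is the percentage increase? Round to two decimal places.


Find the absolute change:
|177 - 67| = 110
Divide by original and multiply by 100:
110 / 67 x 100 = 164.1791...% ≈ 164.18%

164.18%


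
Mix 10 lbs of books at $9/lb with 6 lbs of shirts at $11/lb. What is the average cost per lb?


Cost of books:
10 x $9 = $90
Cost of shirts:
6 x $11 = $66
Total cost: $90 + $66 = $156
Total weight: 16 lbs
Average: $156 / 16 = $9.75/lb

$9.75/lb


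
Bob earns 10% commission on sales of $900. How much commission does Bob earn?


Convert rate to decimal:
10% = 0.1
Multiply by sales:
$900 x 0.1 = $90

$90


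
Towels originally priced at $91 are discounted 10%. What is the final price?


Calculate the discount amount:
10% of $91 = $9.10
Subtract from original:
$91 - $9.10 = $81.90

$81.90


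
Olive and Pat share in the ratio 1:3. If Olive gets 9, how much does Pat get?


Find the multiplier:
9 / 1 = 9
Apply to Pat's share:
3 x 9 = 27

27


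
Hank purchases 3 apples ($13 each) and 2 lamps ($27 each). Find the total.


Cost of apples:
3 x $13 = $39
Cost of lamps:
2 x $27 = $54
Add both:
$39 + $54 = $93

$93


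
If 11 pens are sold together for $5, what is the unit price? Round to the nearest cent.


Total cost: $5
Number of items: 11
Unit price: $5 / 11 = $0.4545... ≈ $0.45

$0.45


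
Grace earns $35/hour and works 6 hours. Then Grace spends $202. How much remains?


Calculate earnings:
6 x $35 = $210
Subtract spending:
$210 - $202 = $8

$8


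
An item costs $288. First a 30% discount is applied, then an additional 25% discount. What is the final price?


First discount:
30% of $288 = $86.40
Price after first discount:
$288 - $86.40 = $201.60
Second discount:
25% of $201.60 = $50.40
Final price:
$201.60 - $50.40 = $151.20

$151.20


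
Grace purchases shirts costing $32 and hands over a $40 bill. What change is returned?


Start with the amount paid:
$40
Subtract the price:
$40 - $32 = $8

$8


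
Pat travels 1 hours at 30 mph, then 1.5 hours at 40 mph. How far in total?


Leg 1 distance:
30 x 1 = 30 miles
Leg 2 distance:
40 x 1.5 = 60 miles
Total distance:
30 + 60 = 90 miles

90 miles


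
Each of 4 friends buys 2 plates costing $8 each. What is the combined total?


Cost per person:
2 x $8 = $16
Group total:
4 x $16 = $64

$64


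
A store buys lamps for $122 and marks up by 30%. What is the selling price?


Calculate the markup amount:
30% of $122 = $36.60
Add to cost:
$122 + $36.60 = $158.60

$158.60


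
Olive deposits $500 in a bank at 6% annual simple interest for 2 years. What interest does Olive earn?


Use the formula I = P x R x T / 100
P x R x T = 500 x 6 x 2 = 6000
I = 6000 / 100 = $60

$60


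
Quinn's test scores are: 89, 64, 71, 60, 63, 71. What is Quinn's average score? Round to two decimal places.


Add the scores:
89 + 64 + 71 + 60 + 63 + 71 = 418
Divide by the number of tests:
418 / 6 = 69.6666... ≈ 69.67

69.67


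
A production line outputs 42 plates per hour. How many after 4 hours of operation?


Production rate: 42 plates per hour
Time: 4 hours
Total: 42 x 4 = 168 plates

168 plates


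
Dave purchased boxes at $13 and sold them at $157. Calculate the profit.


Selling price = $157
Cost price = $13
Profit = selling price - cost price:
Profit = $157 - $13 = $144

$144


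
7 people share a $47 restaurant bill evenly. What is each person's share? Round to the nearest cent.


Total bill: $47
Number of people: 7
Each pays: $47 / 7 = $6.7142... ≈ $6.71

$6.71


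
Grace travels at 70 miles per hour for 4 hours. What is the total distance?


Use the formula: distance = speed x time
Speed = 70 mph, Time = 4 hours
70 x 4 = 280 miles

280 miles


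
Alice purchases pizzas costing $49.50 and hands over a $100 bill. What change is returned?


Start with the amount paid:
$100
Subtract the price:
$100 - $49.50 = $50.50

$50.50


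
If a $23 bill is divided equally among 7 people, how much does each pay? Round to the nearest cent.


Total bill: $23
Number of people: 7
Each pays: $23 / 7 = $3.2857... ≈ $3.29

$3.29


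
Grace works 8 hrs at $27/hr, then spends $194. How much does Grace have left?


Calculate earnings:
8 x $27 = $216
Subtract spending:
$216 - $194 = $22

$22


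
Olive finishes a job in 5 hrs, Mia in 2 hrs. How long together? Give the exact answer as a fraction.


Olive's rate: 1/5 of the job per hour
Mia's rate: 1/2 of the job per hour
Combined rate: 1/5 + 1/2 = 7/10 per hour
Time = 1 / (7/10) = 10/7 hours (≈ 1.43 hours)

10/7 hours


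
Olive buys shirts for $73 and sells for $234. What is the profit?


Selling price = $234
Cost price = $73
Profit = selling price - cost price:
Profit = $234 - $73 = $161

$161


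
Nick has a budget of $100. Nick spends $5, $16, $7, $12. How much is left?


Add up expenses:
$5 + $16 + $7 + $12 = $40
Subtract from budget:
$100 - $40 = $60

$60


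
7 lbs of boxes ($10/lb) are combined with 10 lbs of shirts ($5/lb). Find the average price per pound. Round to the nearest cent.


Cost of boxes:
7 x $10 = $70
Cost of shirts:
10 x $5 = $50
Total cost: $70 + $50 = $120
Total weight: 17 lbs
Average: $120 / 17 = $7.0588... ≈ $7.06/lb

$7.06/lb


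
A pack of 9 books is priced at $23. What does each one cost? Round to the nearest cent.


Total cost: $23
Number of items: 9
Unit price: $23 / 9 = $2.5555... ≈ $2.56

$2.56


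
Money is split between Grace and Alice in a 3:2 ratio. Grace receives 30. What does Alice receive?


Find the multiplier:
30 / 3 = 10
Apply to Alice's share:
2 x 10 = 20

20


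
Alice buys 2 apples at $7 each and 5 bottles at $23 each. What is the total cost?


Cost of apples:
2 x $7 = $14
Cost of bottles:
5 x $23 = $115
Add both:
$14 + $115 = $129

$129


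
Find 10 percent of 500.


Convert percentage to decimal:
10% = 0.1
Multiply:
500 x 0.1 = 50

50


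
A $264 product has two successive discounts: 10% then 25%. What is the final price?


First discount:
10% of $264 = $26.40
Price after first discount:
$264 - $26.40 = $237.60
Second discount:
25% of $237.60 = $59.40
Final price:
$237.60 - $59.40 = $178.20

$178.20


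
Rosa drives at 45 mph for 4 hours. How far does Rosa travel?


Use the formula: distance = speed x time
Speed = 45 mph, Time = 4 hours
45 x 4 = 180 miles

180 miles


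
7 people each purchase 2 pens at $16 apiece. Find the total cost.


Cost per person:
2 x $16 = $32
Group total:
7 x $32 = $224

$224


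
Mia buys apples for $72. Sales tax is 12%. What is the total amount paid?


Calculate the tax:
12% of $72 = $8.64
Add tax to price:
$72 + $8.64 = $80.64

$80.64


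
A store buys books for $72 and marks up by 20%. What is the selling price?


Calculate the markup amount:
20% of $72 = $14.40
Add to cost:
$72 + $14.40 = $86.40

$86.40


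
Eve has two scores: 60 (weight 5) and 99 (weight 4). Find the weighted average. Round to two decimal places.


Weighted sum:
5 x 60 + 4 x 99 = 696
Total weight:
5 + 4 = 9
Weighted average:
696 / 9 = 77.3333... ≈ 77.33

77.33


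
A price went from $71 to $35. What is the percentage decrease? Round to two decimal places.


Find the absolute change:
|35 - 71| = 36
Divide by original and multiply by 100:
36 / 71 x 100 = 50.7042...% ≈ 50.7%

50.7%


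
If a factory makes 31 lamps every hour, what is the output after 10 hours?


Production rate: 31 lamps per hour
Time: 10 hours
Total: 31 x 10 = 310 lamps

310 lamps


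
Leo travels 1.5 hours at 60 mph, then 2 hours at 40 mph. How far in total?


Leg 1 distance:
60 x 1.5 = 90 miles
Leg 2 distance:
40 x 2 = 80 miles
Total distance:
90 + 80 = 170 miles

170 miles


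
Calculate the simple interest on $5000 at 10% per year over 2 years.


Use the formula I = P x R x T / 100
P x R x T = 5000 x 10 x 2 = 100000
I = 100000 / 100 = $1000

$1000


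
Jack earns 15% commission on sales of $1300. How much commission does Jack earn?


Convert rate to decimal:
15% = 0.15
Multiply by sales:
$1300 x 0.15 = $195

$195


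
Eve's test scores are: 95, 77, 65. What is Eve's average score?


Add the scores:
95 + 77 + 65 = 237
Divide by the number of tests:
237 / 3 = 79

79


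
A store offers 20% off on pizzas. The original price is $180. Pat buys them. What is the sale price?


Calculate the discount amount:
20% of $180 = $36
Subtract from original:
$180 - $36 = $144

$144


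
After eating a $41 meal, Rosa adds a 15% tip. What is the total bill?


Calculate the tip:
15% of $41 = $6.15
Add tip to meal cost:
$41 + $6.15 = $47.15

$47.15


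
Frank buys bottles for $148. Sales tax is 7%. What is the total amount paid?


Calculate the tax:
7% of $148 = $10.36
Add tax to price:
$148 + $10.36 = $158.36

$158.36


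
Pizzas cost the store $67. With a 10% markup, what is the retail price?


Calculate the markup amount:
10% of $67 = $6.70
Add to cost:
$67 + $6.70 = $73.70

$73.70


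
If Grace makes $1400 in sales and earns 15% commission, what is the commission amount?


Convert rate to decimal:
15% = 0.15
Multiply by sales:
$1400 x 0.15 = $210

$210


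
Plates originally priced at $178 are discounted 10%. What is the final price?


Calculate the discount amount:
10% of $178 = $17.80
Subtract from original:
$178 - $17.80 = $160.20

$160.20


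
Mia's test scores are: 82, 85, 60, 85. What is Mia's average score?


Add the scores:
82 + 85 + 60 + 85 = 312
Divide by the number of tests:
312 / 4 = 78

78


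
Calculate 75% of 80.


Convert percentage to decimal:
75% = 0.75
Multiply:
80 x 0.75 = 60

60


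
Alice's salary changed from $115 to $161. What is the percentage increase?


Find the absolute change:
|161 - 115| = 46
Divide by original and multiply by 100:
46 / 115 x 100 = 40%

40%


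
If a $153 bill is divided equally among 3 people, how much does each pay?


Total bill: $153
Number of people: 3
Each pays: $153 / 3 = $51

$51


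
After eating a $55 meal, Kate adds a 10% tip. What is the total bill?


Calculate the tip:
10% of $55 = $5.50
Add tip to meal cost:
$55 + $5.50 = $60.50

$60.50


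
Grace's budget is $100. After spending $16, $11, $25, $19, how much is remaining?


Add up expenses:
$16 + $11 + $25 + $19 = $71
Subtract from budget:
$100 - $71 = $29

$29


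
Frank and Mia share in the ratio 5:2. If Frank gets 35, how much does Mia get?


Find the multiplier:
35 / 5 = 7
Apply to Mia's share:
2 x 7 = 14

14


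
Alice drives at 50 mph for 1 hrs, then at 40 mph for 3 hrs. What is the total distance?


Leg 1 distance:
50 x 1 = 50 miles
Leg 2 distance:
40 x 3 = 120 miles
Total distance:
50 + 120 = 170 miles

170 miles


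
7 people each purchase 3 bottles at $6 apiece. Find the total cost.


Cost per person:
3 x $6 = $18
Group total:
7 x $18 = $126

$126


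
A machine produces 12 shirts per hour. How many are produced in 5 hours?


Production rate: 12 shirts per hour
Time: 5 hours
Total: 12 x 5 = 60 shirts

60 shirts


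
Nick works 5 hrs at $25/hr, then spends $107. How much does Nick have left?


Calculate earnings:
5 x $25 = $125
Subtract spending:
$125 - $107 = $18

$18


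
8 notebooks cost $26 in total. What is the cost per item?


Total cost: $26
Number of items: 8
Unit price: $26 / 8 = $3.25

$3.25


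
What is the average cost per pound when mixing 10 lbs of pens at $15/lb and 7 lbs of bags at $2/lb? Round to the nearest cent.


Cost of pens:
10 x $15 = $150
Cost of bags:
7 x $2 = $14
Total cost: $150 + $14 = $164
Total weight: 17 lbs
Average: $164 / 17 = $9.6470... ≈ $9.65/lb

$9.65/lb


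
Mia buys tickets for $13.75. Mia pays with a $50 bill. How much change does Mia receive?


Start with the amount paid:
$50
Subtract the price:
$50 - $13.75 = $36.25

$36.25


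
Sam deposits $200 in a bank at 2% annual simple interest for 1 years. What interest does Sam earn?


Use the formula I = P x R x T / 100
P x R x T = 200 x 2 x 1 = 400
I = 400 / 100 = $4

$4


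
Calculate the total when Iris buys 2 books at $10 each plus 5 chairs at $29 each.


Cost of books:
2 x $10 = $20
Cost of chairs:
5 x $29 = $145
Add both:
$20 + $145 = $165

$165


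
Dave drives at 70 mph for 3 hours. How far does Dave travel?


Use the formula: distance = speed x time
Speed = 70 mph, Time = 3 hours
70 x 3 = 210 miles

210 miles


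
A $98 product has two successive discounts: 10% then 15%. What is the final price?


First discount:
10% of $98 = $9.80
Price after first discount:
$98 - $9.80 = $88.20
Second discount:
15% of $88.20 = $13.23
Final price:
$88.20 - $13.23 = $74.97

$74.97


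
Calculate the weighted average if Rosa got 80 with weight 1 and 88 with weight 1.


Weighted sum:
1 x 80 + 1 x 88 = 168
Total weight:
1 + 1 = 2
Weighted average:
168 / 2 = 84

84


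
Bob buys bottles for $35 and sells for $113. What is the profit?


Selling price = $113
Cost price = $35
Profit = selling price - cost price:
Profit = $113 - $35 = $78

$78


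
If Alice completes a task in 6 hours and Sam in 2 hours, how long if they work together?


Alice's rate: 1/6 of the job per hour
Sam's rate: 1/2 of the job per hour
Combined rate: 1/6 + 1/2 = 2/3 per hour
Time = 1 / (2/3) = 3/2 = 1.5 hours

1.5 hours


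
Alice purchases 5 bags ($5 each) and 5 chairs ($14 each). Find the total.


Cost of bags:
5 x $5 = $25
Cost of chairs:
5 x $14 = $70
Add both:
$25 + $70 = $95

$95


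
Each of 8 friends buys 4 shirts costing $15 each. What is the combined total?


Cost per person:
4 x $15 = $60
Group total:
8 x $60 = $480

$480


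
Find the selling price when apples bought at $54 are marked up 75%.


Calculate the markup amount:
75% of $54 = $40.50
Add to cost:
$54 + $40.50 = $94.50

$94.50


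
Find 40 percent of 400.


Convert percentage to decimal:
40% = 0.4
Multiply:
400 x 0.4 = 160

160


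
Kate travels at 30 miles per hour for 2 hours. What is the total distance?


Use the formula: distance = speed x time
Speed = 30 mph, Time = 2 hours
30 x 2 = 60 miles

60 miles


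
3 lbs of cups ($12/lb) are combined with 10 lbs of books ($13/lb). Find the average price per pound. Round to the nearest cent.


Cost of cups:
3 x $12 = $36
Cost of books:
10 x $13 = $130
Total cost: $36 + $130 = $166
Total weight: 13 lbs
Average: $166 / 13 = $12.7692... ≈ $12.77/lb

$12.77/lb


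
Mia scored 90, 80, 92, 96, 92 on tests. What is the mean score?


Add the scores:
90 + 80 + 92 + 96 + 92 = 450
Divide by the number of tests:
450 / 5 = 90

90


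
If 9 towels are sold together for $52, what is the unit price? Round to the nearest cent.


Total cost: $52
Number of items: 9
Unit price: $52 / 9 = $5.7777... ≈ $5.78

$5.78


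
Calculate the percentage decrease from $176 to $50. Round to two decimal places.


Find the absolute change:
|50 - 176| = 126
Divide by original and multiply by 100:
126 / 176 x 100 = 71.5909...% ≈ 71.59%

71.59%


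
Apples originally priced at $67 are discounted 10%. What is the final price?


Calculate the discount amount:
10% of $67 = $6.70
Subtract from original:
$67 - $6.70 = $60.30

$60.30


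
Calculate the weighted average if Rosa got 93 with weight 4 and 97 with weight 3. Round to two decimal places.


Weighted sum:
4 x 93 + 3 x 97 = 663
Total weight:
4 + 3 = 7
Weighted average:
663 / 7 = 94.7142... ≈ 94.71

94.71


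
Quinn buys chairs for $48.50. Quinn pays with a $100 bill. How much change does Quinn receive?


Start with the amount paid:
$100
Subtract the price:
$100 - $48.50 = $51.50

$51.50


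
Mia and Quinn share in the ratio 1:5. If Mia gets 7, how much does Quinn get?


Find the multiplier:
7 / 1 = 7
Apply to Quinn's share:
5 x 7 = 35

35


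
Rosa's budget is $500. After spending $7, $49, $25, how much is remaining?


Add up expenses:
$7 + $49 + $25 = $81
Subtract from budget:
$500 - $81 = $419

$419


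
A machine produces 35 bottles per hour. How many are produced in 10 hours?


Production rate: 35 bottles per hour
Time: 10 hours
Total: 35 x 10 = 350 bottles

350 bottles


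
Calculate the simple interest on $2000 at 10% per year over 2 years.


Use the formula I = P x R x T / 100
P x R x T = 2000 x 10 x 2 = 40000
I = 40000 / 100 = $400

$400


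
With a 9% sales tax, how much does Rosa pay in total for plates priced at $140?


Calculate the tax:
9% of $140 = $12.60
Add tax to price:
$140 + $12.60 = $152.60

$152.60


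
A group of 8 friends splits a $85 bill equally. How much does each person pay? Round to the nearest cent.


Total bill: $85
Number of people: 8
Each pays: $85 / 8 = $10.625 ≈ $10.63

$10.63


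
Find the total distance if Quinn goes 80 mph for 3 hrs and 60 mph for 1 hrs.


Leg 1 distance:
80 x 3 = 240 miles
Leg 2 distance:
60 x 1 = 60 miles
Total distance:
240 + 60 = 300 miles

300 miles


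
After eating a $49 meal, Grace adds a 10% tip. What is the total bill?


Calculate the tip:
10% of $49 = $4.90
Add tip to meal cost:
$49 + $4.90 = $53.90

$53.90
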